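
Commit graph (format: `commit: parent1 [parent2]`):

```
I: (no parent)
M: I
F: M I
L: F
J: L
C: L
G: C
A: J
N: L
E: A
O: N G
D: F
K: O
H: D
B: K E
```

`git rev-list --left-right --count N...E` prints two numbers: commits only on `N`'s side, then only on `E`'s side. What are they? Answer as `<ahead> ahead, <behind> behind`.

1 ahead, 3 behind

Reachable from N: {F, I, L, M, N}.
Reachable from E: {A, E, F, I, J, L, M}.
Only in N's history (ahead): {N} — 1.
Only in E's history (behind): {A, E, J} — 3.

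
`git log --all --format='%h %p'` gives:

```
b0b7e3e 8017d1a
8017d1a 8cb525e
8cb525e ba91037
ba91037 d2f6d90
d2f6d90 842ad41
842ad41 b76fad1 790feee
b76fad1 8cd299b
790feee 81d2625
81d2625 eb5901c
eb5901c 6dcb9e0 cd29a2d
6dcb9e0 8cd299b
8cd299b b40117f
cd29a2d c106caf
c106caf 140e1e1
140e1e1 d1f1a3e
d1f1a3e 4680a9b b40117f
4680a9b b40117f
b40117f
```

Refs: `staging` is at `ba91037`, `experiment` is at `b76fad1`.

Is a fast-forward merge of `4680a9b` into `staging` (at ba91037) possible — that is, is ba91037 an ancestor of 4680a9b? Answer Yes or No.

No

A fast-forward from ba91037 to 4680a9b is possible iff ba91037 is an ancestor of 4680a9b.
Ancestors of 4680a9b: {4680a9b, b40117f}.
ba91037 is not among them, so fast-forward is not possible.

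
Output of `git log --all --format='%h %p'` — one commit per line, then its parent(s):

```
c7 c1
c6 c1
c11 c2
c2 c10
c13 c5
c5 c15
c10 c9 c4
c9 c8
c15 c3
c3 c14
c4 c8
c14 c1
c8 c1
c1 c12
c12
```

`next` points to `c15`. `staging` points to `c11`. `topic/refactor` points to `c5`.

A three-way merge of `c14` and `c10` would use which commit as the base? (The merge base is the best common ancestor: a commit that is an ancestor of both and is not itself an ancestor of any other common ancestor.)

c1

Ancestors of c14: {c1, c12, c14}.
Ancestors of c10: {c1, c10, c12, c4, c8, c9}.
Common ancestors: {c1, c12}.
Among these, c1 is not an ancestor of any other common ancestor — it is the merge base.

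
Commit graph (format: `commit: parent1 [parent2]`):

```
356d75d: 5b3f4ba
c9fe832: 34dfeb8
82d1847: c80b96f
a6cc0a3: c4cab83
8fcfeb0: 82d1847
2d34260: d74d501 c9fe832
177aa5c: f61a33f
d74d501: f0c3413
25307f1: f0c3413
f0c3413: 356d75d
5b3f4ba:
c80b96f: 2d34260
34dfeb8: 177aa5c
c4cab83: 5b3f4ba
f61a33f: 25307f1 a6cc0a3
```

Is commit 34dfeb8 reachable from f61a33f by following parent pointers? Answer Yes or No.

Ancestors of f61a33f: {25307f1, 356d75d, 5b3f4ba, a6cc0a3, c4cab83, f0c3413, f61a33f}.
34dfeb8 is not in that set, so it is not an ancestor of f61a33f.

No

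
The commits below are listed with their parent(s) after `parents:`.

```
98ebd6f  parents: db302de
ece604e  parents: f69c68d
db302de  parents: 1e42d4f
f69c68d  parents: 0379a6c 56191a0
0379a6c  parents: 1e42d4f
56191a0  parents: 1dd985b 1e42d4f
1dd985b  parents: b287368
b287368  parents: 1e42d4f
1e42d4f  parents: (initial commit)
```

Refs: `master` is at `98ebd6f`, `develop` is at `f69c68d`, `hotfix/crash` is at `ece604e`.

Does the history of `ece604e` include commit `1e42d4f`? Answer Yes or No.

Ancestors of ece604e (commits reachable by following parents): {0379a6c, 1dd985b, 1e42d4f, 56191a0, b287368, ece604e, f69c68d}.
1e42d4f is in that set, so it is an ancestor of ece604e.

Yes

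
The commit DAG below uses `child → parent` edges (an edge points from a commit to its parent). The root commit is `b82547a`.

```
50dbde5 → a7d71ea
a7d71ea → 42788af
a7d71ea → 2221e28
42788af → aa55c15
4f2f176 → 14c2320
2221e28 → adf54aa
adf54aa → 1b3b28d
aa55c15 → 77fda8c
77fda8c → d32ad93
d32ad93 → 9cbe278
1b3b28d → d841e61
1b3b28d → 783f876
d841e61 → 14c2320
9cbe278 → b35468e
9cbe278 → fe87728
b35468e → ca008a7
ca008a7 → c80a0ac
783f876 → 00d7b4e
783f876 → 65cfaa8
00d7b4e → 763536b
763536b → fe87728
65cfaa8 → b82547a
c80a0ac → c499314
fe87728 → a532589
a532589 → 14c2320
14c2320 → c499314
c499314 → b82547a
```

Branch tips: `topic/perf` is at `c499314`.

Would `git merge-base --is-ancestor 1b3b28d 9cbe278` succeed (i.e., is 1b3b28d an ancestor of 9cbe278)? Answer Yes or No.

Ancestors of 9cbe278: {14c2320, 9cbe278, a532589, b35468e, b82547a, c499314, c80a0ac, ca008a7, fe87728}.
1b3b28d is not in that set, so it is not an ancestor of 9cbe278.

No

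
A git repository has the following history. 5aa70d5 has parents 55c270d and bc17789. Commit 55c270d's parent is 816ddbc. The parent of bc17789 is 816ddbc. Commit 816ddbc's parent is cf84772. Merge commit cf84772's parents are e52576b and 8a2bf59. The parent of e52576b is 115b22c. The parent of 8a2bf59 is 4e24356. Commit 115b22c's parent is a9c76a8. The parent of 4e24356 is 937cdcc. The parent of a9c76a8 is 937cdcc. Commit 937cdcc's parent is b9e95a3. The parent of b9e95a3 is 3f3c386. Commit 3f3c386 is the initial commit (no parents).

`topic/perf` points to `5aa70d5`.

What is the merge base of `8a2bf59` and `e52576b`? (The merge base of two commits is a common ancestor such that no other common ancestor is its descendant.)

Ancestors of 8a2bf59: {3f3c386, 4e24356, 8a2bf59, 937cdcc, b9e95a3}.
Ancestors of e52576b: {115b22c, 3f3c386, 937cdcc, a9c76a8, b9e95a3, e52576b}.
Common ancestors: {3f3c386, 937cdcc, b9e95a3}.
Among these, 937cdcc is not an ancestor of any other common ancestor — it is the merge base.

937cdcc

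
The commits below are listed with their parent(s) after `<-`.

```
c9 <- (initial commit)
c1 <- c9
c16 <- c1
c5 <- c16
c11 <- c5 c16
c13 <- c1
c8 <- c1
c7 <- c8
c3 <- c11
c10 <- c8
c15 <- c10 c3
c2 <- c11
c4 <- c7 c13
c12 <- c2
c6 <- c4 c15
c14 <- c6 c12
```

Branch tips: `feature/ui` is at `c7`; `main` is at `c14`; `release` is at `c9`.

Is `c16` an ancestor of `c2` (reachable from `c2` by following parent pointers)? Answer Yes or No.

Ancestors of c2 (commits reachable by following parents): {c1, c11, c16, c2, c5, c9}.
c16 is in that set, so it is an ancestor of c2.

Yes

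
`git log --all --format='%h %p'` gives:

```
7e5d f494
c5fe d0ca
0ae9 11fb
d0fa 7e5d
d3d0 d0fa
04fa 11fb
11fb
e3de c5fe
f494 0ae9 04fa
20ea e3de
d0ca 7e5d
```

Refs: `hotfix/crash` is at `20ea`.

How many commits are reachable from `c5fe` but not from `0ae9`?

Reachable from c5fe: {04fa, 0ae9, 11fb, 7e5d, c5fe, d0ca, f494}.
Reachable from 0ae9: {0ae9, 11fb}.
In c5fe's history but not 0ae9's: {04fa, 7e5d, c5fe, d0ca, f494} — 5 commits.

5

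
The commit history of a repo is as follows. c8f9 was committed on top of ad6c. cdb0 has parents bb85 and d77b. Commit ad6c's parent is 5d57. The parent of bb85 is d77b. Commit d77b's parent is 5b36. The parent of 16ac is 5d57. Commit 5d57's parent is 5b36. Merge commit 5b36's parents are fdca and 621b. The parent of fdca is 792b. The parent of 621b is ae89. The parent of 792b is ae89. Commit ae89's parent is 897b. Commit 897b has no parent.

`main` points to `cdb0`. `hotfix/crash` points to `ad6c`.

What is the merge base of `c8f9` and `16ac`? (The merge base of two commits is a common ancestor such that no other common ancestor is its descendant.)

5d57

Ancestors of c8f9: {5b36, 5d57, 621b, 792b, 897b, ad6c, ae89, c8f9, fdca}.
Ancestors of 16ac: {16ac, 5b36, 5d57, 621b, 792b, 897b, ae89, fdca}.
Common ancestors: {5b36, 5d57, 621b, 792b, 897b, ae89, fdca}.
Among these, 5d57 is not an ancestor of any other common ancestor — it is the merge base.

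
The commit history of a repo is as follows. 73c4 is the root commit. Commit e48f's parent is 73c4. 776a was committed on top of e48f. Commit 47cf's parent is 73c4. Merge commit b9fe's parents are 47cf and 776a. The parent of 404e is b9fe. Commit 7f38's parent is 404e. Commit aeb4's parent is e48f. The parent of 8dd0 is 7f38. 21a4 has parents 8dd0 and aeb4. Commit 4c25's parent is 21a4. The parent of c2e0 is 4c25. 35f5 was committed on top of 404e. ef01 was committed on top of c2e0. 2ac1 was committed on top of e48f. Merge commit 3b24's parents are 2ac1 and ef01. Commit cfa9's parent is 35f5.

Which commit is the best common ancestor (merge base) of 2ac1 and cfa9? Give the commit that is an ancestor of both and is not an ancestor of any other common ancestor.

Ancestors of 2ac1: {2ac1, 73c4, e48f}.
Ancestors of cfa9: {35f5, 404e, 47cf, 73c4, 776a, b9fe, cfa9, e48f}.
Common ancestors: {73c4, e48f}.
Among these, e48f is not an ancestor of any other common ancestor — it is the merge base.

e48f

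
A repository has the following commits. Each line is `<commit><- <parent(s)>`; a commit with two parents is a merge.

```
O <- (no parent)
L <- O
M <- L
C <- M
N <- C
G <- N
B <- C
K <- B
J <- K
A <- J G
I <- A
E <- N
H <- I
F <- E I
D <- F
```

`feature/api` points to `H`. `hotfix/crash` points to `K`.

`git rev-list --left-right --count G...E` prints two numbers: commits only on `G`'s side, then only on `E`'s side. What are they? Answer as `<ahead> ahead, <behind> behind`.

Reachable from G: {C, G, L, M, N, O}.
Reachable from E: {C, E, L, M, N, O}.
Only in G's history (ahead): {G} — 1.
Only in E's history (behind): {E} — 1.

1 ahead, 1 behind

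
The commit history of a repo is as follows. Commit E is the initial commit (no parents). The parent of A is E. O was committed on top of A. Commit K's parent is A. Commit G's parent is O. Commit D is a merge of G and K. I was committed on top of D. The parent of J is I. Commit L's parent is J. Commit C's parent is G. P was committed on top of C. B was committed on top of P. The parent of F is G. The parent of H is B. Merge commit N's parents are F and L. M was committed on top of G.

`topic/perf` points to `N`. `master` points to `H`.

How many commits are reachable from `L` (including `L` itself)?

9

Walking parent pointers from L: reachable set = {A, D, E, G, I, J, K, L, O}.
That is 9 commits.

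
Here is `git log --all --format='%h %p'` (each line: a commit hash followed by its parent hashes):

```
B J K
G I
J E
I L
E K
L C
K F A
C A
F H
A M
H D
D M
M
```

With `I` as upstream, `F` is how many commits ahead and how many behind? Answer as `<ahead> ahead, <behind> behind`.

Reachable from F: {D, F, H, M}.
Reachable from I: {A, C, I, L, M}.
Only in F's history (ahead): {D, F, H} — 3.
Only in I's history (behind): {A, C, I, L} — 4.

3 ahead, 4 behind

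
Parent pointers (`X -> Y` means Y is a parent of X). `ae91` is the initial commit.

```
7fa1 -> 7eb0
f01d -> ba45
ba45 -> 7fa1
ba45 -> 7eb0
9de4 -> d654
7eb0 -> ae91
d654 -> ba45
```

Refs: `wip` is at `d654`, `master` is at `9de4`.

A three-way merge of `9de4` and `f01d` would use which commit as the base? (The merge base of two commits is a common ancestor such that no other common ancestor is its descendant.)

ba45

Ancestors of 9de4: {7eb0, 7fa1, 9de4, ae91, ba45, d654}.
Ancestors of f01d: {7eb0, 7fa1, ae91, ba45, f01d}.
Common ancestors: {7eb0, 7fa1, ae91, ba45}.
Among these, ba45 is not an ancestor of any other common ancestor — it is the merge base.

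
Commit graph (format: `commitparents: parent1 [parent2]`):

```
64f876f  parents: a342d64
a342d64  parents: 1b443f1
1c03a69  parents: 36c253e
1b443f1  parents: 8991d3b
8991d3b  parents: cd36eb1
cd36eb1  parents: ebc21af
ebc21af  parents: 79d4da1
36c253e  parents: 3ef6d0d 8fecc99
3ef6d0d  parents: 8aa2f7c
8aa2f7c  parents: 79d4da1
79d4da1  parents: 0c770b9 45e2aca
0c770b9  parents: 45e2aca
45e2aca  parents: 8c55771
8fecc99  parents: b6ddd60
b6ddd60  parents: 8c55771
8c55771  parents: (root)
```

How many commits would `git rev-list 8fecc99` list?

Walking parent pointers from 8fecc99: reachable set = {8c55771, 8fecc99, b6ddd60}.
That is 3 commits.

3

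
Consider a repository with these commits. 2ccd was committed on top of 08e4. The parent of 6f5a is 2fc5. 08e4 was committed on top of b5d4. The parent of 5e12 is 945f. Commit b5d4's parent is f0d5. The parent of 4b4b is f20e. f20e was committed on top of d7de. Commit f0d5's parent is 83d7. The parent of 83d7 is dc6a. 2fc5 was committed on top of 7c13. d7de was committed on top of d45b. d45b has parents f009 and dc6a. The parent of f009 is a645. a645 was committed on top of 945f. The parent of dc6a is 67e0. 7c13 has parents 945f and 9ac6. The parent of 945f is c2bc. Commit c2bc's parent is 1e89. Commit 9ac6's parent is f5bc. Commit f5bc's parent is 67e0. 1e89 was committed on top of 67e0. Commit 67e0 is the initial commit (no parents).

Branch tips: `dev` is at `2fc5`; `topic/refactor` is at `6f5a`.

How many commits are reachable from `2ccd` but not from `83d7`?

Reachable from 2ccd: {08e4, 2ccd, 67e0, 83d7, b5d4, dc6a, f0d5}.
Reachable from 83d7: {67e0, 83d7, dc6a}.
In 2ccd's history but not 83d7's: {08e4, 2ccd, b5d4, f0d5} — 4 commits.

4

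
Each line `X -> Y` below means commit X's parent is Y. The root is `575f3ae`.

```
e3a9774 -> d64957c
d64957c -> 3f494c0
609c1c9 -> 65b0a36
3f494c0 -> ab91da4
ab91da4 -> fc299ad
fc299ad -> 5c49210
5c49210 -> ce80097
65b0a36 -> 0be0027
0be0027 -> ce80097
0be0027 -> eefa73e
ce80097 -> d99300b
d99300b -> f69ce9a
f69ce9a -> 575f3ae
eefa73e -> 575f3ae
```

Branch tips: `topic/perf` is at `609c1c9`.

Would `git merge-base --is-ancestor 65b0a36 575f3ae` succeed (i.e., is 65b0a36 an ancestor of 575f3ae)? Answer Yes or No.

Ancestors of 575f3ae: {575f3ae}.
65b0a36 is not in that set, so it is not an ancestor of 575f3ae.

No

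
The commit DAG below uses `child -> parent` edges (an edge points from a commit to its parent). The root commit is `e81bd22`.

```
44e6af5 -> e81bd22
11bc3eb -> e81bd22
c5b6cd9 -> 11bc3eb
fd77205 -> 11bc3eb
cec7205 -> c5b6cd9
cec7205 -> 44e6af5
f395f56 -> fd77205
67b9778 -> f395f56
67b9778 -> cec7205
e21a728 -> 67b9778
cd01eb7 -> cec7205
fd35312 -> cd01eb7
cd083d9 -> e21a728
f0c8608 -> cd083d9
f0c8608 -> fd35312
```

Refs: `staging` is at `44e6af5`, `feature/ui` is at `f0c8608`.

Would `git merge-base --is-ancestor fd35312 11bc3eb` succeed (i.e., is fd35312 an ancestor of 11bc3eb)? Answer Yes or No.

Ancestors of 11bc3eb: {11bc3eb, e81bd22}.
fd35312 is not in that set, so it is not an ancestor of 11bc3eb.

No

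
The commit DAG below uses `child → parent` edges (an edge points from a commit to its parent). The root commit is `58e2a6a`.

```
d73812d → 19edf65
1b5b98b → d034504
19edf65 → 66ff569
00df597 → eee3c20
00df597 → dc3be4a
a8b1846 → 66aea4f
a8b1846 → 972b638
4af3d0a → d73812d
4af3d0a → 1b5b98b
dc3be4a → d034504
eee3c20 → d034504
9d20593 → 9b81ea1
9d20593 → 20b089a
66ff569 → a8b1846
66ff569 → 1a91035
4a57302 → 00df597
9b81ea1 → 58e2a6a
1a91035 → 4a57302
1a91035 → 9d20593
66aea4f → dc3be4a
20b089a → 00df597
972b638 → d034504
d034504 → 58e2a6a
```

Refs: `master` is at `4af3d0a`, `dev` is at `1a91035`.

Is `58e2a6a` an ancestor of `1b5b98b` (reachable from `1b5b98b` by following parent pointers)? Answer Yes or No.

Ancestors of 1b5b98b (commits reachable by following parents): {1b5b98b, 58e2a6a, d034504}.
58e2a6a is in that set, so it is an ancestor of 1b5b98b.

Yes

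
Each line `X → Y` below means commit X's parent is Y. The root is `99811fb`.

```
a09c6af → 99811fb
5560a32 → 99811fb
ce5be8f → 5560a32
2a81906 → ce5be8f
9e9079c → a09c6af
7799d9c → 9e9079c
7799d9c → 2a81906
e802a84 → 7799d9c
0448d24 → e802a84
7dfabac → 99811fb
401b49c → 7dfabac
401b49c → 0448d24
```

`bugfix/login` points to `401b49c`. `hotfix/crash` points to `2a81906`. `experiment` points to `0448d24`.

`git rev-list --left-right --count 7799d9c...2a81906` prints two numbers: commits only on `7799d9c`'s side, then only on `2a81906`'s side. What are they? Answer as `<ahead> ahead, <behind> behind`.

Reachable from 7799d9c: {2a81906, 5560a32, 7799d9c, 99811fb, 9e9079c, a09c6af, ce5be8f}.
Reachable from 2a81906: {2a81906, 5560a32, 99811fb, ce5be8f}.
Only in 7799d9c's history (ahead): {7799d9c, 9e9079c, a09c6af} — 3.
Only in 2a81906's history (behind): {} — 0.

3 ahead, 0 behind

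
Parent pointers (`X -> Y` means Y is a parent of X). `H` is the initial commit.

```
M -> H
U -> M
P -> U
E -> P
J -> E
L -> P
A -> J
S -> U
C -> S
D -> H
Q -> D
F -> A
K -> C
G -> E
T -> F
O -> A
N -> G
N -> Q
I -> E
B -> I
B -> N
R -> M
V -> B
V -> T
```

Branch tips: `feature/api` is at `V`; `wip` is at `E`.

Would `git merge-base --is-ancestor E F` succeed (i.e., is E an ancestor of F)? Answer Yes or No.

Ancestors of F (commits reachable by following parents): {A, E, F, H, J, M, P, U}.
E is in that set, so it is an ancestor of F.

Yes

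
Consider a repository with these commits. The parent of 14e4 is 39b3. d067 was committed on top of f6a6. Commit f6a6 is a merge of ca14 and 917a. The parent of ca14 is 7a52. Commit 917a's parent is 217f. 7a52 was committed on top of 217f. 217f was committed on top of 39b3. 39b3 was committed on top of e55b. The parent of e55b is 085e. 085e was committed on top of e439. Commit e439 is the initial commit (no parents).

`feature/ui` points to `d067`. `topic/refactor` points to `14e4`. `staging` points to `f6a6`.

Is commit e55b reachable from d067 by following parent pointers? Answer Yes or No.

Ancestors of d067 (commits reachable by following parents): {085e, 217f, 39b3, 7a52, 917a, ca14, d067, e439, e55b, f6a6}.
e55b is in that set, so it is an ancestor of d067.

Yes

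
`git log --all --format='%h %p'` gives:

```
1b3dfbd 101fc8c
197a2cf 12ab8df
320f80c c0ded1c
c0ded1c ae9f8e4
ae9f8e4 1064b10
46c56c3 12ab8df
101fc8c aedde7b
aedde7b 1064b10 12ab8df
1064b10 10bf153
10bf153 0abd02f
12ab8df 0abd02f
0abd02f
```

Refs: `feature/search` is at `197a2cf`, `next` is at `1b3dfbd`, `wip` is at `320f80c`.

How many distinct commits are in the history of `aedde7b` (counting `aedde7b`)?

Walking parent pointers from aedde7b: reachable set = {0abd02f, 1064b10, 10bf153, 12ab8df, aedde7b}.
That is 5 commits.

5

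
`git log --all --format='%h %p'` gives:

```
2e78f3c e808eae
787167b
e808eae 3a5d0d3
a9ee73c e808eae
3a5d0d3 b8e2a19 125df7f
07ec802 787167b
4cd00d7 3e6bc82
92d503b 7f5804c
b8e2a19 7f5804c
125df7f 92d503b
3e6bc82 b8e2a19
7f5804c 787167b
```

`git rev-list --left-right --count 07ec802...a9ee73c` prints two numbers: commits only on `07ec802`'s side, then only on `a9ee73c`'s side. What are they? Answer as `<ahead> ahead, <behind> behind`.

1 ahead, 7 behind

Reachable from 07ec802: {07ec802, 787167b}.
Reachable from a9ee73c: {125df7f, 3a5d0d3, 787167b, 7f5804c, 92d503b, a9ee73c, b8e2a19, e808eae}.
Only in 07ec802's history (ahead): {07ec802} — 1.
Only in a9ee73c's history (behind): {125df7f, 3a5d0d3, 7f5804c, 92d503b, a9ee73c, b8e2a19, e808eae} — 7.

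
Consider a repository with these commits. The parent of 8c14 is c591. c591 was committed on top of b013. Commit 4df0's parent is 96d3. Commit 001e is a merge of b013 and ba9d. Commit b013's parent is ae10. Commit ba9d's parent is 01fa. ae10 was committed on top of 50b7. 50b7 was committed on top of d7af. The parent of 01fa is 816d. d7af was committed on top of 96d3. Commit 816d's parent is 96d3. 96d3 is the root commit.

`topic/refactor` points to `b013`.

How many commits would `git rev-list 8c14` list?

Walking parent pointers from 8c14: reachable set = {50b7, 8c14, 96d3, ae10, b013, c591, d7af}.
That is 7 commits.

7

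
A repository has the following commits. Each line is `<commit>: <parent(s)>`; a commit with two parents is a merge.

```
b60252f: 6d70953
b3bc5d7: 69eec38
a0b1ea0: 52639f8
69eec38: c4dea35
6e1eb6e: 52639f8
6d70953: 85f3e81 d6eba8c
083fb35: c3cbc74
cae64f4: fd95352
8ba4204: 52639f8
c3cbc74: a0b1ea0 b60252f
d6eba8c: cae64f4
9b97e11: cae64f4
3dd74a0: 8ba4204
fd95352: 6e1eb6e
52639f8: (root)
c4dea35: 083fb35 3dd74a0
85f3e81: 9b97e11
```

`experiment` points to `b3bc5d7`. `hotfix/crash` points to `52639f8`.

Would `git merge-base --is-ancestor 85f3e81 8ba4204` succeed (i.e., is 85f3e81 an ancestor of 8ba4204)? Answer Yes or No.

No

Ancestors of 8ba4204: {52639f8, 8ba4204}.
85f3e81 is not in that set, so it is not an ancestor of 8ba4204.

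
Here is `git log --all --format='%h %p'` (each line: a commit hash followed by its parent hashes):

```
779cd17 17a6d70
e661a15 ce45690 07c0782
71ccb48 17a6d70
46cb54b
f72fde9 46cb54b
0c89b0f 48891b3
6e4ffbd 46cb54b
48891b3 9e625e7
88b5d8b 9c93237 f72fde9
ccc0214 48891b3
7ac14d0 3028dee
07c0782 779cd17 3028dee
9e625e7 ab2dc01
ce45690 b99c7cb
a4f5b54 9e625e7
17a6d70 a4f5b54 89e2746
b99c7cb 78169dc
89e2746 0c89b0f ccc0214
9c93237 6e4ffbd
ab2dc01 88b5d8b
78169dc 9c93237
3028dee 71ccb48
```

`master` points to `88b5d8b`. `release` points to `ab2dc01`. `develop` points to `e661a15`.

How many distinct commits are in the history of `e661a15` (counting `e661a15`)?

Walking parent pointers from e661a15: reachable set = {07c0782, 0c89b0f, 17a6d70, 3028dee, 46cb54b, 48891b3, 6e4ffbd, 71ccb48, 779cd17, 78169dc, 88b5d8b, 89e2746, 9c93237, 9e625e7, a4f5b54, ab2dc01, b99c7cb, ccc0214, ce45690, e661a15, f72fde9}.
That is 21 commits.

21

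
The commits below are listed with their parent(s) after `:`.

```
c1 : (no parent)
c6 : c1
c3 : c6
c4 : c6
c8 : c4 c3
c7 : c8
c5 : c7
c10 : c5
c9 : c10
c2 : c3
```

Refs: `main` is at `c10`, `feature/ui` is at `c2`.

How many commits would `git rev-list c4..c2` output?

Reachable from c2: {c1, c2, c3, c6}.
Reachable from c4: {c1, c4, c6}.
In c2's history but not c4's: {c2, c3} — 2 commits.

2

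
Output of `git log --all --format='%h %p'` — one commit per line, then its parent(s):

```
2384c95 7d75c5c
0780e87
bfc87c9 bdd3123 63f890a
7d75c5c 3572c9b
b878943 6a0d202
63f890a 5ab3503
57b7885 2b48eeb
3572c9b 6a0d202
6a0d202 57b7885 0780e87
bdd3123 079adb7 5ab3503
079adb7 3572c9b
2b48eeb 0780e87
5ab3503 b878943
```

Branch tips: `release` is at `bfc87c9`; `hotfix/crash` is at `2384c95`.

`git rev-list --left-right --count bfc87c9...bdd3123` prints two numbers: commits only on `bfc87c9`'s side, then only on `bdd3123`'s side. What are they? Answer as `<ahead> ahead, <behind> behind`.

Reachable from bfc87c9: {0780e87, 079adb7, 2b48eeb, 3572c9b, 57b7885, 5ab3503, 63f890a, 6a0d202, b878943, bdd3123, bfc87c9}.
Reachable from bdd3123: {0780e87, 079adb7, 2b48eeb, 3572c9b, 57b7885, 5ab3503, 6a0d202, b878943, bdd3123}.
Only in bfc87c9's history (ahead): {63f890a, bfc87c9} — 2.
Only in bdd3123's history (behind): {} — 0.

2 ahead, 0 behind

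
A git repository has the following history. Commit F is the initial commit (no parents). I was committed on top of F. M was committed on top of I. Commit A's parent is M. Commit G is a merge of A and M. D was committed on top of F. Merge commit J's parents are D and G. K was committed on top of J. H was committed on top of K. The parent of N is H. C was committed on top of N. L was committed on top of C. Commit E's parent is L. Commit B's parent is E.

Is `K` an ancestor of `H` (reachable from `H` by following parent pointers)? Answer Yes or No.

Yes

Ancestors of H (commits reachable by following parents): {A, D, F, G, H, I, J, K, M}.
K is in that set, so it is an ancestor of H.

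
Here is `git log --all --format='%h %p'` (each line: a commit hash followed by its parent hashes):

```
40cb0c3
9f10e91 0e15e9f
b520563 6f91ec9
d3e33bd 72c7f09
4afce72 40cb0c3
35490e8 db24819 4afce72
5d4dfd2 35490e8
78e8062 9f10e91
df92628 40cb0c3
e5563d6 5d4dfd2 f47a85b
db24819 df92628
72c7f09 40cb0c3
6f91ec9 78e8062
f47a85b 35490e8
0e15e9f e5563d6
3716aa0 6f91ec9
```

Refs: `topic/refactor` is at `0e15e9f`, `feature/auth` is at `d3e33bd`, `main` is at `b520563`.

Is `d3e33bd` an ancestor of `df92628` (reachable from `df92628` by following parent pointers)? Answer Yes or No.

Ancestors of df92628: {40cb0c3, df92628}.
d3e33bd is not in that set, so it is not an ancestor of df92628.

No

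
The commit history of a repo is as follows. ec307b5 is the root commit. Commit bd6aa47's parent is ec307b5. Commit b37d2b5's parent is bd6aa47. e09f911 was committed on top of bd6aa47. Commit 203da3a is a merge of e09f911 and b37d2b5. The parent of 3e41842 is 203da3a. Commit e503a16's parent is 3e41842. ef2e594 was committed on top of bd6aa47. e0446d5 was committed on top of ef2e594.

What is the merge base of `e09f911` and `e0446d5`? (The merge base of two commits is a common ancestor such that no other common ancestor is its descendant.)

Ancestors of e09f911: {bd6aa47, e09f911, ec307b5}.
Ancestors of e0446d5: {bd6aa47, e0446d5, ec307b5, ef2e594}.
Common ancestors: {bd6aa47, ec307b5}.
Among these, bd6aa47 is not an ancestor of any other common ancestor — it is the merge base.

bd6aa47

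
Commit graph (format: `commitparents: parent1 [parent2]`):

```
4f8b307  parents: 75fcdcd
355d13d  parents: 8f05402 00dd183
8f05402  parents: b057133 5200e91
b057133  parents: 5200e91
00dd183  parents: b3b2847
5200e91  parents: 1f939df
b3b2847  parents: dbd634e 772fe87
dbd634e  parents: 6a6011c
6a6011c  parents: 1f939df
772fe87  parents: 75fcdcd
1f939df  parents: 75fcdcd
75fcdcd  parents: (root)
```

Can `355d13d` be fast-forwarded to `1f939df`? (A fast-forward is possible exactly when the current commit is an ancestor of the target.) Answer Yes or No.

No

A fast-forward from 355d13d to 1f939df is possible iff 355d13d is an ancestor of 1f939df.
Ancestors of 1f939df: {1f939df, 75fcdcd}.
355d13d is not among them, so fast-forward is not possible.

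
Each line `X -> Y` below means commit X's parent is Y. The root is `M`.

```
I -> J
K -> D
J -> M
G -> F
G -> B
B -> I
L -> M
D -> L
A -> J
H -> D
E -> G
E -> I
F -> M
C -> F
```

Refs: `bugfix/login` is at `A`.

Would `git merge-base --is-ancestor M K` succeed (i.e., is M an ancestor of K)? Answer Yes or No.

Ancestors of K (commits reachable by following parents): {D, K, L, M}.
M is in that set, so it is an ancestor of K.

Yes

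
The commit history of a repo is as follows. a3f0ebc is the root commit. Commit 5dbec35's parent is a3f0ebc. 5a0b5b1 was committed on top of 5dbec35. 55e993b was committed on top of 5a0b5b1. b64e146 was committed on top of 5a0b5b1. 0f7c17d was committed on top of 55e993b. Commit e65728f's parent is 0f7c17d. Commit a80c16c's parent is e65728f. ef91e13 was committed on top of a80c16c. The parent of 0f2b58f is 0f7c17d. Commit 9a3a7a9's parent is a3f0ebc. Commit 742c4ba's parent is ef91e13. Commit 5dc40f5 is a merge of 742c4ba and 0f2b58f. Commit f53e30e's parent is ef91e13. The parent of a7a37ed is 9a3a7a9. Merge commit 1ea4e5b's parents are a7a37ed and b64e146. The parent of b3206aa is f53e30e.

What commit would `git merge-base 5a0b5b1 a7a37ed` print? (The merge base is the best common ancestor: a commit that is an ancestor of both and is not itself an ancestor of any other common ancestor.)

a3f0ebc

Ancestors of 5a0b5b1: {5a0b5b1, 5dbec35, a3f0ebc}.
Ancestors of a7a37ed: {9a3a7a9, a3f0ebc, a7a37ed}.
Common ancestors: {a3f0ebc}.
The only common ancestor is a3f0ebc, so it is the merge base.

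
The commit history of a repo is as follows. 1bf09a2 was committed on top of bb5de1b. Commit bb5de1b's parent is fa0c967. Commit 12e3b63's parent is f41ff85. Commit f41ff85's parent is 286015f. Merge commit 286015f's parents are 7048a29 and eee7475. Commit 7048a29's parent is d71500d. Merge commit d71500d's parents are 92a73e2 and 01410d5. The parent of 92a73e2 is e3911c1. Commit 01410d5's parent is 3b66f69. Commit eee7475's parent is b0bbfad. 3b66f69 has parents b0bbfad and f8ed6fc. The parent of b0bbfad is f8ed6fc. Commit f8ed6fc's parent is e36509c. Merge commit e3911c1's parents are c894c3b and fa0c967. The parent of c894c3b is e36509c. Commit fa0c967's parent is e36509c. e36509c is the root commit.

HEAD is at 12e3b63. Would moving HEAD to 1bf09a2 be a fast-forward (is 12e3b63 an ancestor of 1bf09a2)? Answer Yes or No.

A fast-forward from 12e3b63 to 1bf09a2 is possible iff 12e3b63 is an ancestor of 1bf09a2.
Ancestors of 1bf09a2: {1bf09a2, bb5de1b, e36509c, fa0c967}.
12e3b63 is not among them, so fast-forward is not possible.

No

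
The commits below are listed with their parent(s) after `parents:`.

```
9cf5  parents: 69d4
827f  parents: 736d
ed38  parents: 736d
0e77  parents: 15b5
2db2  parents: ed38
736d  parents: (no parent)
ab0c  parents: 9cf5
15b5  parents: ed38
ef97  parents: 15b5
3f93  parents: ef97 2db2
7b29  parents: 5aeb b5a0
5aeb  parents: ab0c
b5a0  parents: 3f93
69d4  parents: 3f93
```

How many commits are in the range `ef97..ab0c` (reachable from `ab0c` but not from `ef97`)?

5

Reachable from ab0c: {15b5, 2db2, 3f93, 69d4, 736d, 9cf5, ab0c, ed38, ef97}.
Reachable from ef97: {15b5, 736d, ed38, ef97}.
In ab0c's history but not ef97's: {2db2, 3f93, 69d4, 9cf5, ab0c} — 5 commits.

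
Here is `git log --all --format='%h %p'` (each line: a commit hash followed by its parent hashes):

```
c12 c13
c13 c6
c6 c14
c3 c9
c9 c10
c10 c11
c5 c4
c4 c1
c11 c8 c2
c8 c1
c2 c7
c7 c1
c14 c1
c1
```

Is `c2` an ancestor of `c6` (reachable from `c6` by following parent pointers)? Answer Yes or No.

No

Ancestors of c6: {c1, c14, c6}.
c2 is not in that set, so it is not an ancestor of c6.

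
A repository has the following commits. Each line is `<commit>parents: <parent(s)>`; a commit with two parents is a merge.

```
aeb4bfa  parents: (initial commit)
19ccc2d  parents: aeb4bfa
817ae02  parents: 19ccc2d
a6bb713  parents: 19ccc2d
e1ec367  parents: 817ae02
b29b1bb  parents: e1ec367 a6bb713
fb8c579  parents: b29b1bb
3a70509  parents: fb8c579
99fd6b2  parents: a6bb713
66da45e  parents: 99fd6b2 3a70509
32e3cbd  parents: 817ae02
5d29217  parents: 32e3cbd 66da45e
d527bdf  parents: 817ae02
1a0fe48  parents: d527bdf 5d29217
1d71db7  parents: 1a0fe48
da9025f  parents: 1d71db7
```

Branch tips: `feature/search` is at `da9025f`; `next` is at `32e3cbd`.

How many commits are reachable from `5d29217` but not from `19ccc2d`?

Reachable from 5d29217: {19ccc2d, 32e3cbd, 3a70509, 5d29217, 66da45e, 817ae02, 99fd6b2, a6bb713, aeb4bfa, b29b1bb, e1ec367, fb8c579}.
Reachable from 19ccc2d: {19ccc2d, aeb4bfa}.
In 5d29217's history but not 19ccc2d's: {32e3cbd, 3a70509, 5d29217, 66da45e, 817ae02, 99fd6b2, a6bb713, b29b1bb, e1ec367, fb8c579} — 10 commits.

10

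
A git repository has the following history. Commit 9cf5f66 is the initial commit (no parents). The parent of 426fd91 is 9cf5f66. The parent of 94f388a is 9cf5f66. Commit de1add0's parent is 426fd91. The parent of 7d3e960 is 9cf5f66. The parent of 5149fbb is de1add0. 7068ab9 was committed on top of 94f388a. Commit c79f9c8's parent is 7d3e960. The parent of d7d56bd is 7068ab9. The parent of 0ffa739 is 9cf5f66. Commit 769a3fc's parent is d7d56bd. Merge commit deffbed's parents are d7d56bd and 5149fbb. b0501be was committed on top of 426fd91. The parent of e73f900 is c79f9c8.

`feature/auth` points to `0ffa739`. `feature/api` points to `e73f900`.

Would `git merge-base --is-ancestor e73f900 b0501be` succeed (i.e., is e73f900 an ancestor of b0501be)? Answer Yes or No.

No

Ancestors of b0501be: {426fd91, 9cf5f66, b0501be}.
e73f900 is not in that set, so it is not an ancestor of b0501be.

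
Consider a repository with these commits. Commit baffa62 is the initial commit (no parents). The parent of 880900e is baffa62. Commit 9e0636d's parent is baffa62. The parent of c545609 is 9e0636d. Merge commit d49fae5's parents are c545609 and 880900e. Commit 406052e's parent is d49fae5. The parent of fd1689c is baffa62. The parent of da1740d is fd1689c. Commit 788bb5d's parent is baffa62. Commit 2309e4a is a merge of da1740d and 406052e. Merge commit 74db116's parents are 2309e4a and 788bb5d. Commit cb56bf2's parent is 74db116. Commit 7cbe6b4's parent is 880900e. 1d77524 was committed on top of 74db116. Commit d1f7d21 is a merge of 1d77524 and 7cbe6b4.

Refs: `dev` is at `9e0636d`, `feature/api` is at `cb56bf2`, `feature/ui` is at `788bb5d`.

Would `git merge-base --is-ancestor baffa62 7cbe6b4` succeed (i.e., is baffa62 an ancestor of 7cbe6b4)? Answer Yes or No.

Yes

Ancestors of 7cbe6b4 (commits reachable by following parents): {7cbe6b4, 880900e, baffa62}.
baffa62 is in that set, so it is an ancestor of 7cbe6b4.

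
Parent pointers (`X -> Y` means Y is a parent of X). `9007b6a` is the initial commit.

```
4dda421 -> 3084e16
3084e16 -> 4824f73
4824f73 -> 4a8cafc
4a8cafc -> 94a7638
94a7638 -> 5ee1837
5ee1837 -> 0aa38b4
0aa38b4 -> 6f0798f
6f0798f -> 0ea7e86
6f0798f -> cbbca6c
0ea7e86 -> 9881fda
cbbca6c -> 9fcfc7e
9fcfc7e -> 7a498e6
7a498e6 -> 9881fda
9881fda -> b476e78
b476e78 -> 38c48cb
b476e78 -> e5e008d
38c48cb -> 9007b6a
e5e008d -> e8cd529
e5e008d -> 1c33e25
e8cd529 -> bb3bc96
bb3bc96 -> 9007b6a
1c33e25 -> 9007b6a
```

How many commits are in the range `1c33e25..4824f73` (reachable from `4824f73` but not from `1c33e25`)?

Reachable from 4824f73: {0aa38b4, 0ea7e86, 1c33e25, 38c48cb, 4824f73, 4a8cafc, 5ee1837, 6f0798f, 7a498e6, 9007b6a, 94a7638, 9881fda, 9fcfc7e, b476e78, bb3bc96, cbbca6c, e5e008d, e8cd529}.
Reachable from 1c33e25: {1c33e25, 9007b6a}.
In 4824f73's history but not 1c33e25's: {0aa38b4, 0ea7e86, 38c48cb, 4824f73, 4a8cafc, 5ee1837, 6f0798f, 7a498e6, 94a7638, 9881fda, 9fcfc7e, b476e78, bb3bc96, cbbca6c, e5e008d, e8cd529} — 16 commits.

16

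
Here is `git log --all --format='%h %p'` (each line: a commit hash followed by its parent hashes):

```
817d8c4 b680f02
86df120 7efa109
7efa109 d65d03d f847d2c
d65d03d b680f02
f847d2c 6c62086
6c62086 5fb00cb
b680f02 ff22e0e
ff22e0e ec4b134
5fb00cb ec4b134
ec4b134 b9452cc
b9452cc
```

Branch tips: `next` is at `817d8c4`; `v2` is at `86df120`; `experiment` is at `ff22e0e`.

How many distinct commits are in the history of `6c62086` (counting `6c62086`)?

4

Walking parent pointers from 6c62086: reachable set = {5fb00cb, 6c62086, b9452cc, ec4b134}.
That is 4 commits.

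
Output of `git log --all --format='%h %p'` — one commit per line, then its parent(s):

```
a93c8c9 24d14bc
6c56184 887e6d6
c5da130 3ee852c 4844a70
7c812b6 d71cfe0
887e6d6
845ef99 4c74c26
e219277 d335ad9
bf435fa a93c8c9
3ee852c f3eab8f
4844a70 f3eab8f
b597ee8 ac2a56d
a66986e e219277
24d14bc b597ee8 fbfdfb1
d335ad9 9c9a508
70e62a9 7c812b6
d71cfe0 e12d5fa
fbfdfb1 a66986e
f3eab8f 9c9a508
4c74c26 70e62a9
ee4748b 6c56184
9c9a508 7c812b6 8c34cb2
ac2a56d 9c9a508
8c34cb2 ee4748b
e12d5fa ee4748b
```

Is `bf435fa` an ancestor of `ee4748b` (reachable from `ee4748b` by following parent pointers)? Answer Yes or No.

No

Ancestors of ee4748b: {6c56184, 887e6d6, ee4748b}.
bf435fa is not in that set, so it is not an ancestor of ee4748b.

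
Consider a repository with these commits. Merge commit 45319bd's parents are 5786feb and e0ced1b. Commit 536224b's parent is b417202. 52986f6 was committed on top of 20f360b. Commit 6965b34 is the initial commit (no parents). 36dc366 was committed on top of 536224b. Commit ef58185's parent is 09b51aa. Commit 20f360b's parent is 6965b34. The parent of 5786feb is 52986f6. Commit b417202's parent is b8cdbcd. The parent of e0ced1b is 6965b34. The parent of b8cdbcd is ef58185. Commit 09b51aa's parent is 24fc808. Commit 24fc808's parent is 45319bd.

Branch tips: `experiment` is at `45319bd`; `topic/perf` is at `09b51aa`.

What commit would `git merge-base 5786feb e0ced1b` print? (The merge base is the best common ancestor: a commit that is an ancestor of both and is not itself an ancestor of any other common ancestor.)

6965b34

Ancestors of 5786feb: {20f360b, 52986f6, 5786feb, 6965b34}.
Ancestors of e0ced1b: {6965b34, e0ced1b}.
Common ancestors: {6965b34}.
The only common ancestor is 6965b34, so it is the merge base.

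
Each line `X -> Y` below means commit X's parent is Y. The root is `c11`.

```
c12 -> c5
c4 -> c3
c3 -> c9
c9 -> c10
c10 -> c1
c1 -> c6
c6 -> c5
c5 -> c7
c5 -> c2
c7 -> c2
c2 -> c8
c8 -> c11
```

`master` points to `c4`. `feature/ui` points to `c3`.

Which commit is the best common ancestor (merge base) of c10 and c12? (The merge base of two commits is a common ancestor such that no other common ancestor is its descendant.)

c5

Ancestors of c10: {c1, c10, c11, c2, c5, c6, c7, c8}.
Ancestors of c12: {c11, c12, c2, c5, c7, c8}.
Common ancestors: {c11, c2, c5, c7, c8}.
Among these, c5 is not an ancestor of any other common ancestor — it is the merge base.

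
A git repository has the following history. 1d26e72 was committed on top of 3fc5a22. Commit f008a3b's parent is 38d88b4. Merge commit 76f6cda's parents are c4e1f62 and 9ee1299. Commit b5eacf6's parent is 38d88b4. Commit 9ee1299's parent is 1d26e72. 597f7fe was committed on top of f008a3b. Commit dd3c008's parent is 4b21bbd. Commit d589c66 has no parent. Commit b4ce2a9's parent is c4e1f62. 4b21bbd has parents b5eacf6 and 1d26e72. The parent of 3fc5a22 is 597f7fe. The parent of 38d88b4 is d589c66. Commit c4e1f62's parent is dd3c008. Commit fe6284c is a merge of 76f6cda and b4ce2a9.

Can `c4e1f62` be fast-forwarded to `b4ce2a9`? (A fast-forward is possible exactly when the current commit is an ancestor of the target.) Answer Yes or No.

A fast-forward from c4e1f62 to b4ce2a9 is possible iff c4e1f62 is an ancestor of b4ce2a9.
Ancestors of b4ce2a9: {1d26e72, 38d88b4, 3fc5a22, 4b21bbd, 597f7fe, b4ce2a9, b5eacf6, c4e1f62, d589c66, dd3c008, f008a3b}.
c4e1f62 is among them, so fast-forward is possible.

Yes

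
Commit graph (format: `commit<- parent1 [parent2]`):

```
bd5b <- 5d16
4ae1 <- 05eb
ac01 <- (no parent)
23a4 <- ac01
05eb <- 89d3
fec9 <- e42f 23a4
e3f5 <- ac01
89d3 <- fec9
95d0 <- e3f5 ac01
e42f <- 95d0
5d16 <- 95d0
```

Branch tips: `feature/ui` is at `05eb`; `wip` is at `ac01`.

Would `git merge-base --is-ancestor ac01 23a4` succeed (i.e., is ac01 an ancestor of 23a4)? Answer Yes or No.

Yes

Ancestors of 23a4 (commits reachable by following parents): {23a4, ac01}.
ac01 is in that set, so it is an ancestor of 23a4.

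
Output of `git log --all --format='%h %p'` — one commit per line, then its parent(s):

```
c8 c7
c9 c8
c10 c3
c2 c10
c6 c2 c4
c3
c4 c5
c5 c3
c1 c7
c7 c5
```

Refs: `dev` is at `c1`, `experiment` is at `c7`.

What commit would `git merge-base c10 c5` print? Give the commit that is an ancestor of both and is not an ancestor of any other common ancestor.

Ancestors of c10: {c10, c3}.
Ancestors of c5: {c3, c5}.
Common ancestors: {c3}.
The only common ancestor is c3, so it is the merge base.

c3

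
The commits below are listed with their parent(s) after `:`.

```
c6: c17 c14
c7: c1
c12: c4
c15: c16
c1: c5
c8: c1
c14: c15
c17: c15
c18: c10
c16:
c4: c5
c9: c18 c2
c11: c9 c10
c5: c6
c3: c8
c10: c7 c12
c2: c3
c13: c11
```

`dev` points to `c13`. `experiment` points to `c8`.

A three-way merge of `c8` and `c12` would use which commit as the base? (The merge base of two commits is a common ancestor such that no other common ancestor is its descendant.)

Ancestors of c8: {c1, c14, c15, c16, c17, c5, c6, c8}.
Ancestors of c12: {c12, c14, c15, c16, c17, c4, c5, c6}.
Common ancestors: {c14, c15, c16, c17, c5, c6}.
Among these, c5 is not an ancestor of any other common ancestor — it is the merge base.

c5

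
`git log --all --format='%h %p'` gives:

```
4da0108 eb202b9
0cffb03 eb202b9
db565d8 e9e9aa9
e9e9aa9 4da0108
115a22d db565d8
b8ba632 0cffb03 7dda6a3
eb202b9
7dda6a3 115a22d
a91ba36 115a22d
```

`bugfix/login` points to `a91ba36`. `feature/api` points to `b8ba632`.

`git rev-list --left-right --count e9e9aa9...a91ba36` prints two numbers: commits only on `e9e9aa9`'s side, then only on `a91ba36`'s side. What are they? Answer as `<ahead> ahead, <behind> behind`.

Reachable from e9e9aa9: {4da0108, e9e9aa9, eb202b9}.
Reachable from a91ba36: {115a22d, 4da0108, a91ba36, db565d8, e9e9aa9, eb202b9}.
Only in e9e9aa9's history (ahead): {} — 0.
Only in a91ba36's history (behind): {115a22d, a91ba36, db565d8} — 3.

0 ahead, 3 behind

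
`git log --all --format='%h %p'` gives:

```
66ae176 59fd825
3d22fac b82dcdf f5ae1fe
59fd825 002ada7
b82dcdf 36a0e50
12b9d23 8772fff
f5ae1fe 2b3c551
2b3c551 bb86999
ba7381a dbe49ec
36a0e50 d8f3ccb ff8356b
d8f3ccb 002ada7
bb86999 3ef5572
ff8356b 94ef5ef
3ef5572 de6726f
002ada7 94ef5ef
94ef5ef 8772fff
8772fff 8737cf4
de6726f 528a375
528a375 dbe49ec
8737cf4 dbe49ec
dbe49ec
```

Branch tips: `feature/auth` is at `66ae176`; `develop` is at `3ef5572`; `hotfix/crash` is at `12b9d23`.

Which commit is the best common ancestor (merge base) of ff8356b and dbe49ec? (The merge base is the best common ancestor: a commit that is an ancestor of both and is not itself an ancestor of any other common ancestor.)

dbe49ec

Ancestors of ff8356b: {8737cf4, 8772fff, 94ef5ef, dbe49ec, ff8356b}.
Ancestors of dbe49ec: {dbe49ec}.
Common ancestors: {dbe49ec}.
The only common ancestor is dbe49ec, so it is the merge base.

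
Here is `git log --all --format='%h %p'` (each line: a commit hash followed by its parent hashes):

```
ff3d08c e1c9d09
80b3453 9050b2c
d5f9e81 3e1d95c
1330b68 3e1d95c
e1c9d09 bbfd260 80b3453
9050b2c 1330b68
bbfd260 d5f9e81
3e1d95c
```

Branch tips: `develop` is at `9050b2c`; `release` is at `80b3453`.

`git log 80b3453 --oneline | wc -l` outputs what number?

4

Walking parent pointers from 80b3453: reachable set = {1330b68, 3e1d95c, 80b3453, 9050b2c}.
That is 4 commits.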